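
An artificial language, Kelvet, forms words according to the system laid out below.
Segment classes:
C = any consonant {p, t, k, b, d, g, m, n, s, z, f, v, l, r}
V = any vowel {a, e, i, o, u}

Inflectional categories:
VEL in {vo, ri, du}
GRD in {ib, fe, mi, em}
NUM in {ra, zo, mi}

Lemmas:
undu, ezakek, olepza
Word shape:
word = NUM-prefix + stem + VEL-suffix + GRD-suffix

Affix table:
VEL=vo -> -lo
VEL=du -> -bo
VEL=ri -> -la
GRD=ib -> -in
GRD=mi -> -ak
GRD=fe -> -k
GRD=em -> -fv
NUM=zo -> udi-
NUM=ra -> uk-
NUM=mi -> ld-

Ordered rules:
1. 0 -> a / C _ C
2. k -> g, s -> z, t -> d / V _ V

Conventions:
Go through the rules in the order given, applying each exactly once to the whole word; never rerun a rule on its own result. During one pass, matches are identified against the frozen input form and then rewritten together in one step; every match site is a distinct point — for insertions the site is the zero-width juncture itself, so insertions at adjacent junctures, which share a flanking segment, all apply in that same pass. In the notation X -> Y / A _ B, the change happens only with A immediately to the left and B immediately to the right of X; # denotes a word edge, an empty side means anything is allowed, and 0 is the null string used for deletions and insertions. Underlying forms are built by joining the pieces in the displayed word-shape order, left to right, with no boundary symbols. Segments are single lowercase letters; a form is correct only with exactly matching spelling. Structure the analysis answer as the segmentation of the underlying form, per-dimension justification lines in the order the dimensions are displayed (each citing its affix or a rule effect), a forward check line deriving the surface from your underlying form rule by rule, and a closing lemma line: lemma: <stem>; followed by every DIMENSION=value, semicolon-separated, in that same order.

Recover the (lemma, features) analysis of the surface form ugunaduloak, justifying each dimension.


underlying: uk-undu-lo-ak
VEL=vo - signalled by the affix -lo
GRD=mi - signalled by the affix -ak
NUM=ra - signalled by the affix uk-
check: ukunduloak -> ukunaduloak -> ugunaduloak
lemma: undu; VEL=vo; GRD=mi; NUM=ra


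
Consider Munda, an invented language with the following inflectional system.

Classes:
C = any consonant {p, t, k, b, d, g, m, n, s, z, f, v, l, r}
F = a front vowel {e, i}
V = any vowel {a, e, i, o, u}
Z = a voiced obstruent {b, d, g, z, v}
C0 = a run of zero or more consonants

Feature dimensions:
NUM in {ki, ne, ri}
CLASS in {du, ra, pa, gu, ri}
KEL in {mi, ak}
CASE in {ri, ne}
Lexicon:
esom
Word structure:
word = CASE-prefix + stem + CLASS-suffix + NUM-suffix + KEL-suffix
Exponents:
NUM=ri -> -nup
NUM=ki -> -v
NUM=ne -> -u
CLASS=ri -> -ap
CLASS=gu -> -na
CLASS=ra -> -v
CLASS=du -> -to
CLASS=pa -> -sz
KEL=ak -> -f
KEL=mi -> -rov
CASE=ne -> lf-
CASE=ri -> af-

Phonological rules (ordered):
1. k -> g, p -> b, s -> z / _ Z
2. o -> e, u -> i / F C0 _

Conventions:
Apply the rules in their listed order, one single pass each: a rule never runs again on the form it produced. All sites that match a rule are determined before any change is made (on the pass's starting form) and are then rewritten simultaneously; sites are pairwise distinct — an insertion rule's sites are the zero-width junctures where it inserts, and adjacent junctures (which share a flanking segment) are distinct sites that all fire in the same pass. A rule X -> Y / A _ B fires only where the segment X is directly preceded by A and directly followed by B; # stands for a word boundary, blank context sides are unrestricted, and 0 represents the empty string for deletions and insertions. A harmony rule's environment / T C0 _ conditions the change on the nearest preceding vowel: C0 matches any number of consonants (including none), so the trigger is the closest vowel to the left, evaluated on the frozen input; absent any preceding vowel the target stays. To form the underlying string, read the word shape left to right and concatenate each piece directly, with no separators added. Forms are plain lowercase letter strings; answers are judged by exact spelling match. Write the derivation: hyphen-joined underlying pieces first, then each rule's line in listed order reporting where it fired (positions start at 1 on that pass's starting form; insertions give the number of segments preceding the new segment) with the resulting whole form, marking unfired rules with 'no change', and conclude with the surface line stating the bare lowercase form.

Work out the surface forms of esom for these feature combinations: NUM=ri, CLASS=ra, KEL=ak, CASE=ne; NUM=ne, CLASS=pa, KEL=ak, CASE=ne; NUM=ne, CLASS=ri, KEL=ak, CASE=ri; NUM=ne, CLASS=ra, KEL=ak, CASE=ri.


cell NUM=ri, CLASS=ra, KEL=ak, CASE=ne:
underlying: lf-esom-v-nup-f
1. k -> g, p -> b, s -> z / _ Z: no change
2. o -> e, u -> i / F C0 _: fires at position(s) 5: lfesemvnupf
surface: lfesemvnupf

cell NUM=ne, CLASS=pa, KEL=ak, CASE=ne:
underlying: lf-esom-sz-u-f
1. k -> g, p -> b, s -> z / _ Z: fires at position(s) 7: lfesomzzuf
2. o -> e, u -> i / F C0 _: fires at position(s) 5: lfesemzzuf
surface: lfesemzzuf

cell NUM=ne, CLASS=ri, KEL=ak, CASE=ri:
underlying: af-esom-ap-u-f
1. k -> g, p -> b, s -> z / _ Z: no change
2. o -> e, u -> i / F C0 _: fires at position(s) 5: afesemapuf
surface: afesemapuf

cell NUM=ne, CLASS=ra, KEL=ak, CASE=ri:
underlying: af-esom-v-u-f
1. k -> g, p -> b, s -> z / _ Z: no change
2. o -> e, u -> i / F C0 _: fires at position(s) 5: afesemvuf
surface: afesemvuf


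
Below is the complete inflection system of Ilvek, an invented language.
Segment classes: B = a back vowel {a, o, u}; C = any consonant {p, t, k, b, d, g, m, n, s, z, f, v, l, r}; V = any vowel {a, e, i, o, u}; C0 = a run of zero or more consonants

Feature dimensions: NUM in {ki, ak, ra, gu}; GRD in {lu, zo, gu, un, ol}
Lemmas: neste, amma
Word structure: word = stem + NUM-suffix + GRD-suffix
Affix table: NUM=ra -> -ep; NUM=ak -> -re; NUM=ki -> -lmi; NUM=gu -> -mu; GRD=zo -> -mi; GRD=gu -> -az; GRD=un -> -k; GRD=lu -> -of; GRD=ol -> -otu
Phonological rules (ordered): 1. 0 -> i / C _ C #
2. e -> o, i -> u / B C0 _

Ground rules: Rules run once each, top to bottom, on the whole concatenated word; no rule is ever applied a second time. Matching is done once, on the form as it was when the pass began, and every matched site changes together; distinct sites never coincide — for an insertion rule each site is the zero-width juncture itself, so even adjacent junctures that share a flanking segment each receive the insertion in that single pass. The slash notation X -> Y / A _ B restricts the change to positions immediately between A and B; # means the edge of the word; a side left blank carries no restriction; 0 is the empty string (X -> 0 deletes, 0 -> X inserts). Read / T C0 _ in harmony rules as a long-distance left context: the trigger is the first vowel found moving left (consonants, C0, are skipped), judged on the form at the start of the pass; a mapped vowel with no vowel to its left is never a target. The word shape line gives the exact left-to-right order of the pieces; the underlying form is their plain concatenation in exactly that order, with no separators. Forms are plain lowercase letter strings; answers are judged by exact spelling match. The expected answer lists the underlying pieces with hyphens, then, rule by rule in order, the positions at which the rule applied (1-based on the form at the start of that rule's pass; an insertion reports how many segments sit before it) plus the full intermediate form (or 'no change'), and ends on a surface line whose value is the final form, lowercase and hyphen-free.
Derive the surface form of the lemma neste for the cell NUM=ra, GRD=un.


underlying: neste-ep-k
1. 0 -> i / C _ C #: inserts after position(s) 7: nesteepik
2. e -> o, i -> u / B C0 _: no change
surface: nesteepik


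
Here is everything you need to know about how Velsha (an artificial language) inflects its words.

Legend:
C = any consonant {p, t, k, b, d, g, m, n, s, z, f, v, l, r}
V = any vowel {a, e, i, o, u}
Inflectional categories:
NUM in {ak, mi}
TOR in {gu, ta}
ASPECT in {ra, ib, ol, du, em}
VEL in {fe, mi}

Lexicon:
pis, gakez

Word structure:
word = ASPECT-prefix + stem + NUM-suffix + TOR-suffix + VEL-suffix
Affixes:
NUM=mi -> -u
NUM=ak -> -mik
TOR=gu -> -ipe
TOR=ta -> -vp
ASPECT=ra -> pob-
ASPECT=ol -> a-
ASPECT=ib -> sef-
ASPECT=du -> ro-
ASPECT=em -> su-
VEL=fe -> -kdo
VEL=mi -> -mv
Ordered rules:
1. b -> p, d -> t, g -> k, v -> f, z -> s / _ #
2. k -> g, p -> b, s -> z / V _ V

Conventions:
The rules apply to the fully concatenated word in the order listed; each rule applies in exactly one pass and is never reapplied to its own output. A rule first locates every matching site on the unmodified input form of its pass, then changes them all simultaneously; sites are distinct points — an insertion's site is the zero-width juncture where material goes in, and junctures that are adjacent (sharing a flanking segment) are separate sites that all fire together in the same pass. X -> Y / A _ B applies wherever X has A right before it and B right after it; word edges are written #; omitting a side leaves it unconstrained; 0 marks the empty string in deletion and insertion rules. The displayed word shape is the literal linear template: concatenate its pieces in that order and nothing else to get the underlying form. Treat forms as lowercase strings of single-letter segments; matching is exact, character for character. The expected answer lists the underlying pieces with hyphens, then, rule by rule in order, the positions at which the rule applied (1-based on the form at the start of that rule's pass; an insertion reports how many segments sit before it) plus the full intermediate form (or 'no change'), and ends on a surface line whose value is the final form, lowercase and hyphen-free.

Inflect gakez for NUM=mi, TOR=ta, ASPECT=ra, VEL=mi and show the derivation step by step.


underlying: pob-gakez-u-vp-mv
1. b -> p, d -> t, g -> k, v -> f, z -> s / _ #: fires at position(s) 13: pobgakezuvpmf
2. k -> g, p -> b, s -> z / V _ V: fires at position(s) 6: pobgagezuvpmf
surface: pobgagezuvpmf


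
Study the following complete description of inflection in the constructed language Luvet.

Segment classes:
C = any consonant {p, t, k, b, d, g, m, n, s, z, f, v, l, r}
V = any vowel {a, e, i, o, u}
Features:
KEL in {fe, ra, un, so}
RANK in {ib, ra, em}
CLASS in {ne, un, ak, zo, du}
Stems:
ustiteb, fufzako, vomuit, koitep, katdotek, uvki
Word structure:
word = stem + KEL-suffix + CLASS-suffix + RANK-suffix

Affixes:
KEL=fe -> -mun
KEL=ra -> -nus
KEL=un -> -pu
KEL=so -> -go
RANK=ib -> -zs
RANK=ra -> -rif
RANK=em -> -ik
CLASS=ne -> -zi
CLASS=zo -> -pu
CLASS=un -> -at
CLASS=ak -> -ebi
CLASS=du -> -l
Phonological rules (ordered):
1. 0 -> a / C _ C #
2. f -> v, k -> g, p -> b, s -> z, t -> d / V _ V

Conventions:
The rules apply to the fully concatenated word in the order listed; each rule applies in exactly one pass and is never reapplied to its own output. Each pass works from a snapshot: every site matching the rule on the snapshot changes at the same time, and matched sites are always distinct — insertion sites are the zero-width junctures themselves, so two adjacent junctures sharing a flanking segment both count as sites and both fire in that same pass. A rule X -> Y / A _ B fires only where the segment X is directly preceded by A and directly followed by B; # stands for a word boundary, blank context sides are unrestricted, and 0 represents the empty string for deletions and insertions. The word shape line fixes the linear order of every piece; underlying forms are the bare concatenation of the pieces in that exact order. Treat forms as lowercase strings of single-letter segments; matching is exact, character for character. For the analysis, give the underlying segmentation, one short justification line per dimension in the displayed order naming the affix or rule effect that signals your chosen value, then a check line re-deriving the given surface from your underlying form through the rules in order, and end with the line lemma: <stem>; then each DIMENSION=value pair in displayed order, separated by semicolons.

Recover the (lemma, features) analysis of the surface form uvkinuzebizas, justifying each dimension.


underlying: uvki-nus-ebi-zs
KEL=ra - signalled by the affix -nus
RANK=ib - signalled by the affix -zs
CLASS=ak - signalled by the affix -ebi
check: uvkinusebizs -> uvkinusebizas -> uvkinuzebizas
lemma: uvki; KEL=ra; RANK=ib; CLASS=ak


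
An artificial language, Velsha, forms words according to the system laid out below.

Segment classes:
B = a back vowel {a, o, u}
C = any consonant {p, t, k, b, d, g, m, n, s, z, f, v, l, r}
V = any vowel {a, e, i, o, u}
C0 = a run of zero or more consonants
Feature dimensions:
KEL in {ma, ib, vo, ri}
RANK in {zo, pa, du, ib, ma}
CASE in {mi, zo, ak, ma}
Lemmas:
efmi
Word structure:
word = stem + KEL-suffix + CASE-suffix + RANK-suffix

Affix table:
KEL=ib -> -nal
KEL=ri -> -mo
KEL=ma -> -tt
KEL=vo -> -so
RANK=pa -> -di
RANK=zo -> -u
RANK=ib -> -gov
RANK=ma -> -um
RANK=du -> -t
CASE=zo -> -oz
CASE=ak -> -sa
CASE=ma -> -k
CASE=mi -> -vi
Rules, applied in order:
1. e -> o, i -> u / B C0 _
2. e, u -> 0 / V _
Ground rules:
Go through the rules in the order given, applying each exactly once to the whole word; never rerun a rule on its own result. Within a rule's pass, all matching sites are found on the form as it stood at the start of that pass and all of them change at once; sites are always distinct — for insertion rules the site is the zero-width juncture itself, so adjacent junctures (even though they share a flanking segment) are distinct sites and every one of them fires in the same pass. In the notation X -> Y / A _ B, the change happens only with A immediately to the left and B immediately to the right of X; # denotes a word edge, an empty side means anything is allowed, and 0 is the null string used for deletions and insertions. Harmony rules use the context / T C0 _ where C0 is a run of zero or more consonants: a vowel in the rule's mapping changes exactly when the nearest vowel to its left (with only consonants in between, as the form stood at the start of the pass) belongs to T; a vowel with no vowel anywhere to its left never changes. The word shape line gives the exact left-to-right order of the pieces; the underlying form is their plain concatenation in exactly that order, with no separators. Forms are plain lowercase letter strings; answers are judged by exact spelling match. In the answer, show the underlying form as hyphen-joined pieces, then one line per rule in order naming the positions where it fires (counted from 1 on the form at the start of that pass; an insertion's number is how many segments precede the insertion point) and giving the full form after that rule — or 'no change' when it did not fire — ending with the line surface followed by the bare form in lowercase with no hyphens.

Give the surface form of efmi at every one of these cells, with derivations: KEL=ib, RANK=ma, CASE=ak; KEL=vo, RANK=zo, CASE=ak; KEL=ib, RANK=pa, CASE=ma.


cell KEL=ib, RANK=ma, CASE=ak:
underlying: efmi-nal-sa-um
1. e -> o, i -> u / B C0 _: no change
2. e, u -> 0 / V _: fires at position(s) 10: efminalsam
surface: efminalsam

cell KEL=vo, RANK=zo, CASE=ak:
underlying: efmi-so-sa-u
1. e -> o, i -> u / B C0 _: no change
2. e, u -> 0 / V _: fires at position(s) 9: efmisosa
surface: efmisosa

cell KEL=ib, RANK=pa, CASE=ma:
underlying: efmi-nal-k-di
1. e -> o, i -> u / B C0 _: fires at position(s) 10: efminalkdu
2. e, u -> 0 / V _: no change
surface: efminalkdu


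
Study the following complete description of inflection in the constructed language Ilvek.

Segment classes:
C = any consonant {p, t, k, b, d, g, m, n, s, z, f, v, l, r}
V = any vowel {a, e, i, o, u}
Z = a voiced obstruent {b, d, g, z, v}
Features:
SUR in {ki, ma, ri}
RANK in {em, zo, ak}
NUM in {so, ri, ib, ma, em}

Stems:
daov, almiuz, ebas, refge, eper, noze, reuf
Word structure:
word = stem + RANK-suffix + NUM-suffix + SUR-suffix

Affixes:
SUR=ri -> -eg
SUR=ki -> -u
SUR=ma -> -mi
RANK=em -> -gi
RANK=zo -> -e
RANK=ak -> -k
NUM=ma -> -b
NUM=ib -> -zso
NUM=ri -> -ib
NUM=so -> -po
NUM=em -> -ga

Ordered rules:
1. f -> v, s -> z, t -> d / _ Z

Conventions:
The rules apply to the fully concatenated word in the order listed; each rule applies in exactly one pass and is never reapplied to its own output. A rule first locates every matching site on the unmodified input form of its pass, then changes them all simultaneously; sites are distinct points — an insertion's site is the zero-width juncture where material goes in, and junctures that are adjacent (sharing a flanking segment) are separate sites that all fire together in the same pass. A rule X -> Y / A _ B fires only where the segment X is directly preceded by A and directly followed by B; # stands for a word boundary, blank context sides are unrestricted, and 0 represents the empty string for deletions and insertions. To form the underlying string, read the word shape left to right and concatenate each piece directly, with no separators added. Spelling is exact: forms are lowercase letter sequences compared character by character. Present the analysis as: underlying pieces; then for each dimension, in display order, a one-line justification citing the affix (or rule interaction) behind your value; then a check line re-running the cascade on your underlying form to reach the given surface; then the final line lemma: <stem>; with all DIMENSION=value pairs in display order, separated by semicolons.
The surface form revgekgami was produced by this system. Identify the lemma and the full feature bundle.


underlying: refge-k-ga-mi
SUR=ma - signalled by the affix -mi
RANK=ak - signalled by the affix -k
NUM=em - signalled by the affix -ga
check: refgekgami -> revgekgami
lemma: refge; SUR=ma; RANK=ak; NUM=em


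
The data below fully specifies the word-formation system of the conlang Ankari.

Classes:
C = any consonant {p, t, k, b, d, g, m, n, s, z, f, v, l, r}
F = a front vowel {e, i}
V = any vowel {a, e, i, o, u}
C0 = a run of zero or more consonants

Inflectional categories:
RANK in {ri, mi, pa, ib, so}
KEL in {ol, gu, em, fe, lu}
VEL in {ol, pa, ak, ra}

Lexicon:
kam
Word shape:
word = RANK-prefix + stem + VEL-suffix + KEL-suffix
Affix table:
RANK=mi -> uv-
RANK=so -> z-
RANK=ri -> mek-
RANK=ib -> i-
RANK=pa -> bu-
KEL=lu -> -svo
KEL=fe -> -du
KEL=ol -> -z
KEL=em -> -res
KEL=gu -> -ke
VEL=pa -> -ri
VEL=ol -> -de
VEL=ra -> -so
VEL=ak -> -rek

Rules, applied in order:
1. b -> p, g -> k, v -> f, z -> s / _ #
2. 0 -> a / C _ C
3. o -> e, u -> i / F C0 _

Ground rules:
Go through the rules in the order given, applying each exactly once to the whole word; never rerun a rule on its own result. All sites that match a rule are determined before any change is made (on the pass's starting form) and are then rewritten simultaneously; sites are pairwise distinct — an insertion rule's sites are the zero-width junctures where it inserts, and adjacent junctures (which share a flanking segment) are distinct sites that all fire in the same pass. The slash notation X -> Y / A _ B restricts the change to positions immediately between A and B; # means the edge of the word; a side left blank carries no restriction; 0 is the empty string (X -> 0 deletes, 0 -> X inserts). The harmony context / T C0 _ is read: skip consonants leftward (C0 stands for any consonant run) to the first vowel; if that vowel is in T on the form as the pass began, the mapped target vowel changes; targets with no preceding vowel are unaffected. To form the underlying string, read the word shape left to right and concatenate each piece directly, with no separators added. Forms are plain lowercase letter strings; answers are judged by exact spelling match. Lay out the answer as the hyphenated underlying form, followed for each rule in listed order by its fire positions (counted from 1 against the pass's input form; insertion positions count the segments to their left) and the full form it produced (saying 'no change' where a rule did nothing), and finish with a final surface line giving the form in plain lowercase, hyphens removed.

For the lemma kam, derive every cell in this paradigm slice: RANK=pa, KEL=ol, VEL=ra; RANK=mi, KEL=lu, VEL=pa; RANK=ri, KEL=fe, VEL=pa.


cell RANK=pa, KEL=ol, VEL=ra:
underlying: bu-kam-so-z
1. b -> p, g -> k, v -> f, z -> s / _ #: fires at position(s) 8: bukamsos
2. 0 -> a / C _ C: inserts after position(s) 5: bukamasos
3. o -> e, u -> i / F C0 _: no change
surface: bukamasos

cell RANK=mi, KEL=lu, VEL=pa:
underlying: uv-kam-ri-svo
1. b -> p, g -> k, v -> f, z -> s / _ #: no change
2. 0 -> a / C _ C: inserts after position(s) 2, 5, 8: uvakamarisavo
3. o -> e, u -> i / F C0 _: no change
surface: uvakamarisavo

cell RANK=ri, KEL=fe, VEL=pa:
underlying: mek-kam-ri-du
1. b -> p, g -> k, v -> f, z -> s / _ #: no change
2. 0 -> a / C _ C: inserts after position(s) 3, 6: mekakamaridu
3. o -> e, u -> i / F C0 _: fires at position(s) 12: mekakamaridi
surface: mekakamaridi


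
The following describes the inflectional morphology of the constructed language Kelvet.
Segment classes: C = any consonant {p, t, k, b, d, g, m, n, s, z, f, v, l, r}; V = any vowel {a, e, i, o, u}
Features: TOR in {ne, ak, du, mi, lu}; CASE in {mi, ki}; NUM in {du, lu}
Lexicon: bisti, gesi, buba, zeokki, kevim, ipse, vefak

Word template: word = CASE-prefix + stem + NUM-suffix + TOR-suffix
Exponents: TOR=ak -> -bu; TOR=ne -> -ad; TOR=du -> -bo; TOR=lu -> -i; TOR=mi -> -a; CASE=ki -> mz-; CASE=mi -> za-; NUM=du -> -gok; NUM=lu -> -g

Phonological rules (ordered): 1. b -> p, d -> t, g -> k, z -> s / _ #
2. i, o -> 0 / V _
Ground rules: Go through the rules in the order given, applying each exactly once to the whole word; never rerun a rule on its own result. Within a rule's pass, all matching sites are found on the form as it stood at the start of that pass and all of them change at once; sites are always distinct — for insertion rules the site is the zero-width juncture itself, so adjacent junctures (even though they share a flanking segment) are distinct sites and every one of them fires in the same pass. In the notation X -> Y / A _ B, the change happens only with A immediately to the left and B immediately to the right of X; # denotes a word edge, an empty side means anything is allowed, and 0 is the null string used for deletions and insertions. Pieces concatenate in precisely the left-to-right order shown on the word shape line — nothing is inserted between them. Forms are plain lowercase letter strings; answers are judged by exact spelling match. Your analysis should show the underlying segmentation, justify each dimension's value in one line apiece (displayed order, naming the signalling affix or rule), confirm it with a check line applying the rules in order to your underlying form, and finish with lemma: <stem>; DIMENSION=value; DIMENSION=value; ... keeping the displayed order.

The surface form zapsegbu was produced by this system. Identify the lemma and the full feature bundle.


underlying: za-ipse-g-bu
TOR=ak - signalled by the affix -bu
CASE=mi - signalled by the affix za-
NUM=lu - signalled by the affix -g
check: zaipsegbu -> zaipsegbu -> zapsegbu
lemma: ipse; TOR=ak; CASE=mi; NUM=lu


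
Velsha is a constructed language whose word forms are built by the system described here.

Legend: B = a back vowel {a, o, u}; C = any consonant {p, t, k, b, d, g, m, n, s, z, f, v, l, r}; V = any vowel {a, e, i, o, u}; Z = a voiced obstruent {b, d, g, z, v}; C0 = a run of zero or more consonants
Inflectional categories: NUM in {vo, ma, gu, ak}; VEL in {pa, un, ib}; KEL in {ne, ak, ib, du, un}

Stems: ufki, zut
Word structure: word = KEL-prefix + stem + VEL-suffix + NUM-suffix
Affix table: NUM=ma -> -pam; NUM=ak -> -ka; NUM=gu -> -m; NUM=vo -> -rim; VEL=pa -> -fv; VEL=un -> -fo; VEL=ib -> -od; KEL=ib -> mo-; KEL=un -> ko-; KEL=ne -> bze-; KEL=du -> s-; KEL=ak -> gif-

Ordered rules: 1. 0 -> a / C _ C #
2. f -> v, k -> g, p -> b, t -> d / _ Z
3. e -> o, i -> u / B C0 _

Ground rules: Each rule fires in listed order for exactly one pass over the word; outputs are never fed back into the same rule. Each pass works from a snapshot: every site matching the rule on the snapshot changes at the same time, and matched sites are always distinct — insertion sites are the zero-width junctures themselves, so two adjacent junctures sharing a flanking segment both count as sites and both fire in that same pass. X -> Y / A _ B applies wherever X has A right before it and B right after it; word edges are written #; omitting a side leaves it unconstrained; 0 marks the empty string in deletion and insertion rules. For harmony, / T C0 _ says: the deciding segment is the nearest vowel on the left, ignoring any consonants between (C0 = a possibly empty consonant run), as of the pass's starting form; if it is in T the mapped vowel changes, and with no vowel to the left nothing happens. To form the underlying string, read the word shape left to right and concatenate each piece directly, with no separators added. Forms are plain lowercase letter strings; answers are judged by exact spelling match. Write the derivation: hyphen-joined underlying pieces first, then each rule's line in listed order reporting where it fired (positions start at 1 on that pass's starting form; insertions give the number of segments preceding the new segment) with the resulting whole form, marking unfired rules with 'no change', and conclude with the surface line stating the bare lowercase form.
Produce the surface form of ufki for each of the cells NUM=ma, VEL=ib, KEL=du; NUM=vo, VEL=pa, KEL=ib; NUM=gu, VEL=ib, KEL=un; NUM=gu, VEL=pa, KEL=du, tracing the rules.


cell NUM=ma, VEL=ib, KEL=du:
underlying: s-ufki-od-pam
1. 0 -> a / C _ C #: no change
2. f -> v, k -> g, p -> b, t -> d / _ Z: no change
3. e -> o, i -> u / B C0 _: fires at position(s) 5: sufkuodpam
surface: sufkuodpam

cell NUM=vo, VEL=pa, KEL=ib:
underlying: mo-ufki-fv-rim
1. 0 -> a / C _ C #: no change
2. f -> v, k -> g, p -> b, t -> d / _ Z: fires at position(s) 7: moufkivvrim
3. e -> o, i -> u / B C0 _: fires at position(s) 6: moufkuvvrim
surface: moufkuvvrim

cell NUM=gu, VEL=ib, KEL=un:
underlying: ko-ufki-od-m
1. 0 -> a / C _ C #: inserts after position(s) 8: koufkiodam
2. f -> v, k -> g, p -> b, t -> d / _ Z: no change
3. e -> o, i -> u / B C0 _: fires at position(s) 6: koufkuodam
surface: koufkuodam

cell NUM=gu, VEL=pa, KEL=du:
underlying: s-ufki-fv-m
1. 0 -> a / C _ C #: inserts after position(s) 7: sufkifvam
2. f -> v, k -> g, p -> b, t -> d / _ Z: fires at position(s) 6: sufkivvam
3. e -> o, i -> u / B C0 _: fires at position(s) 5: sufkuvvam
surface: sufkuvvam


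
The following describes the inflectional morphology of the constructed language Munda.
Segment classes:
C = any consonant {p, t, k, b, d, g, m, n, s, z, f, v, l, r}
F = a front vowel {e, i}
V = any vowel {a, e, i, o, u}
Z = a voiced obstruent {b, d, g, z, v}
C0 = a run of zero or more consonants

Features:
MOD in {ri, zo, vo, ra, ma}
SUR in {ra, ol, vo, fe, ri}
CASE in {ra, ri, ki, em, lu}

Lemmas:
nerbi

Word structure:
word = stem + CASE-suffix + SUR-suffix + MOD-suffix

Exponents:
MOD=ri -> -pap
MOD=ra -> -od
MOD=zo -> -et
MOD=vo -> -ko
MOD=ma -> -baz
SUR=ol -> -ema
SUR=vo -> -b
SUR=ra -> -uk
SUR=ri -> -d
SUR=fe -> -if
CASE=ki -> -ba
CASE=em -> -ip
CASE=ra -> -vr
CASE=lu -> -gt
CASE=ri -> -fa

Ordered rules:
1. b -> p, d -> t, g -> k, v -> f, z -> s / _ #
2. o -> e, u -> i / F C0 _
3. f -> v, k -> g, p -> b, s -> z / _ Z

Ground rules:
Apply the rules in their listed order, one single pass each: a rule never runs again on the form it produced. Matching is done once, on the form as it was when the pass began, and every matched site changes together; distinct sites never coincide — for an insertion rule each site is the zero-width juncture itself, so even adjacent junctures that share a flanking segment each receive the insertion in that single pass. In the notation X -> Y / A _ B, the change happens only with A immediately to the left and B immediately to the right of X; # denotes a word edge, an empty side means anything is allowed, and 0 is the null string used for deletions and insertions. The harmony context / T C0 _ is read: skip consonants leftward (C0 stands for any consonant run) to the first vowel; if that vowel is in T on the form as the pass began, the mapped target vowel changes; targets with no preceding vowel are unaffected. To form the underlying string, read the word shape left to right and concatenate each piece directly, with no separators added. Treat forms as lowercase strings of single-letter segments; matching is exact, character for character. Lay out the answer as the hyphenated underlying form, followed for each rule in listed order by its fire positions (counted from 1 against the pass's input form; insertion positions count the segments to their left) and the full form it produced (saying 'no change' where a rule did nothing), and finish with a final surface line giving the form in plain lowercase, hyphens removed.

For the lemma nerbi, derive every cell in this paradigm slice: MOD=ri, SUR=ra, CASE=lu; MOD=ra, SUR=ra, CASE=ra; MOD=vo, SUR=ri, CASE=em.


cell MOD=ri, SUR=ra, CASE=lu:
underlying: nerbi-gt-uk-pap
1. b -> p, d -> t, g -> k, v -> f, z -> s / _ #: no change
2. o -> e, u -> i / F C0 _: fires at position(s) 8: nerbigtikpap
3. f -> v, k -> g, p -> b, s -> z / _ Z: no change
surface: nerbigtikpap

cell MOD=ra, SUR=ra, CASE=ra:
underlying: nerbi-vr-uk-od
1. b -> p, d -> t, g -> k, v -> f, z -> s / _ #: fires at position(s) 11: nerbivrukot
2. o -> e, u -> i / F C0 _: fires at position(s) 8: nerbivrikot
3. f -> v, k -> g, p -> b, s -> z / _ Z: no change
surface: nerbivrikot

cell MOD=vo, SUR=ri, CASE=em:
underlying: nerbi-ip-d-ko
1. b -> p, d -> t, g -> k, v -> f, z -> s / _ #: no change
2. o -> e, u -> i / F C0 _: fires at position(s) 10: nerbiipdke
3. f -> v, k -> g, p -> b, s -> z / _ Z: fires at position(s) 7: nerbiibdke
surface: nerbiibdke


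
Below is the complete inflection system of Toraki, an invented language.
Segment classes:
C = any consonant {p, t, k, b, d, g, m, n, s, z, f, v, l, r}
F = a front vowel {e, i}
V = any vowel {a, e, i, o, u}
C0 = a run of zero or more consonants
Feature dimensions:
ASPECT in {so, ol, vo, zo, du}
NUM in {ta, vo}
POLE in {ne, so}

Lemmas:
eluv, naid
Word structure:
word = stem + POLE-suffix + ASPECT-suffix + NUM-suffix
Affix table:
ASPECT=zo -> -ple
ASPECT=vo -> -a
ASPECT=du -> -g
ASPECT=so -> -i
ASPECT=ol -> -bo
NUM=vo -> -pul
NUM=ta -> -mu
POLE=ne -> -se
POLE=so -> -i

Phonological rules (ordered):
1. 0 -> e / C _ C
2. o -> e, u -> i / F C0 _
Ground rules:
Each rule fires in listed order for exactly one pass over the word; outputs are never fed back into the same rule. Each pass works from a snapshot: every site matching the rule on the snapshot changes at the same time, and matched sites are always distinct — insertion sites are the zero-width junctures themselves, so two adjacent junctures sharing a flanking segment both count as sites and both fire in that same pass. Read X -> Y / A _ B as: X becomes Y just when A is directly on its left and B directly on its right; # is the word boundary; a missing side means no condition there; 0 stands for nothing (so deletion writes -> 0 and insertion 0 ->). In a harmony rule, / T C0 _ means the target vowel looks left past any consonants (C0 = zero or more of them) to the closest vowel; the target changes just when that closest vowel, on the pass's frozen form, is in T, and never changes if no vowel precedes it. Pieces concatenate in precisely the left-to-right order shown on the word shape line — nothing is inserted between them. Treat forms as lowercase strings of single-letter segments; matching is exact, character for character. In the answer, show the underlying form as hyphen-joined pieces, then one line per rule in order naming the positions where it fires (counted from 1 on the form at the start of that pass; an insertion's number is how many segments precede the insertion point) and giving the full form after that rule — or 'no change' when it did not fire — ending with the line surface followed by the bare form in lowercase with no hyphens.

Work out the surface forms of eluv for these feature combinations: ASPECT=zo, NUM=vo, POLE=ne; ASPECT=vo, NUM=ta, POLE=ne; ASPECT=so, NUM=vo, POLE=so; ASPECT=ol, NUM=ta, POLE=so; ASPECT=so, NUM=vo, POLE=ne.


cell ASPECT=zo, NUM=vo, POLE=ne:
underlying: eluv-se-ple-pul
1. 0 -> e / C _ C: inserts after position(s) 4, 7: eluvesepelepul
2. o -> e, u -> i / F C0 _: fires at position(s) 3, 13: elivesepelepil
surface: elivesepelepil

cell ASPECT=vo, NUM=ta, POLE=ne:
underlying: eluv-se-a-mu
1. 0 -> e / C _ C: inserts after position(s) 4: eluveseamu
2. o -> e, u -> i / F C0 _: fires at position(s) 3: eliveseamu
surface: eliveseamu

cell ASPECT=so, NUM=vo, POLE=so:
underlying: eluv-i-i-pul
1. 0 -> e / C _ C: no change
2. o -> e, u -> i / F C0 _: fires at position(s) 3, 8: eliviipil
surface: eliviipil

cell ASPECT=ol, NUM=ta, POLE=so:
underlying: eluv-i-bo-mu
1. 0 -> e / C _ C: no change
2. o -> e, u -> i / F C0 _: fires at position(s) 3, 7: elivibemu
surface: elivibemu

cell ASPECT=so, NUM=vo, POLE=ne:
underlying: eluv-se-i-pul
1. 0 -> e / C _ C: inserts after position(s) 4: eluveseipul
2. o -> e, u -> i / F C0 _: fires at position(s) 3, 10: eliveseipil
surface: eliveseipil


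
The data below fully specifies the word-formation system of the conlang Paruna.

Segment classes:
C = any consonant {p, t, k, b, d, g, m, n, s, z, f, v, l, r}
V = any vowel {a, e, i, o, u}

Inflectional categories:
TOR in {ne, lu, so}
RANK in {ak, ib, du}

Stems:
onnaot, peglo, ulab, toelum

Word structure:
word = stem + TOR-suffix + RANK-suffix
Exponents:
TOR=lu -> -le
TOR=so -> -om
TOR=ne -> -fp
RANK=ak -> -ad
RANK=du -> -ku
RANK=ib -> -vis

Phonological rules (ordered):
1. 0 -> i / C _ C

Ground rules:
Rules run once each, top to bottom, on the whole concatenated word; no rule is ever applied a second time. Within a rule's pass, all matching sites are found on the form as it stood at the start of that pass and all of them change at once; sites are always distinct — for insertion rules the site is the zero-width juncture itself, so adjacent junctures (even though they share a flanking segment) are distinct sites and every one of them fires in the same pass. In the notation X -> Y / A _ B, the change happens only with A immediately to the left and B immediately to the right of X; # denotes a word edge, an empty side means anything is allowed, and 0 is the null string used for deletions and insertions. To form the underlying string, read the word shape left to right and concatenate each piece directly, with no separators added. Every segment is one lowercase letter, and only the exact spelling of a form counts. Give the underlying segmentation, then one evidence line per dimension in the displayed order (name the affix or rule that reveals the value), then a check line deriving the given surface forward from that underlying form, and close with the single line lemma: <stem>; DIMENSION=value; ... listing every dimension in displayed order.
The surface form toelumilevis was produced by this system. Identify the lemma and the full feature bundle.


underlying: toelum-le-vis
TOR=lu - signalled by the affix -le
RANK=ib - signalled by the affix -vis
check: toelumlevis -> toelumilevis
lemma: toelum; TOR=lu; RANK=ib


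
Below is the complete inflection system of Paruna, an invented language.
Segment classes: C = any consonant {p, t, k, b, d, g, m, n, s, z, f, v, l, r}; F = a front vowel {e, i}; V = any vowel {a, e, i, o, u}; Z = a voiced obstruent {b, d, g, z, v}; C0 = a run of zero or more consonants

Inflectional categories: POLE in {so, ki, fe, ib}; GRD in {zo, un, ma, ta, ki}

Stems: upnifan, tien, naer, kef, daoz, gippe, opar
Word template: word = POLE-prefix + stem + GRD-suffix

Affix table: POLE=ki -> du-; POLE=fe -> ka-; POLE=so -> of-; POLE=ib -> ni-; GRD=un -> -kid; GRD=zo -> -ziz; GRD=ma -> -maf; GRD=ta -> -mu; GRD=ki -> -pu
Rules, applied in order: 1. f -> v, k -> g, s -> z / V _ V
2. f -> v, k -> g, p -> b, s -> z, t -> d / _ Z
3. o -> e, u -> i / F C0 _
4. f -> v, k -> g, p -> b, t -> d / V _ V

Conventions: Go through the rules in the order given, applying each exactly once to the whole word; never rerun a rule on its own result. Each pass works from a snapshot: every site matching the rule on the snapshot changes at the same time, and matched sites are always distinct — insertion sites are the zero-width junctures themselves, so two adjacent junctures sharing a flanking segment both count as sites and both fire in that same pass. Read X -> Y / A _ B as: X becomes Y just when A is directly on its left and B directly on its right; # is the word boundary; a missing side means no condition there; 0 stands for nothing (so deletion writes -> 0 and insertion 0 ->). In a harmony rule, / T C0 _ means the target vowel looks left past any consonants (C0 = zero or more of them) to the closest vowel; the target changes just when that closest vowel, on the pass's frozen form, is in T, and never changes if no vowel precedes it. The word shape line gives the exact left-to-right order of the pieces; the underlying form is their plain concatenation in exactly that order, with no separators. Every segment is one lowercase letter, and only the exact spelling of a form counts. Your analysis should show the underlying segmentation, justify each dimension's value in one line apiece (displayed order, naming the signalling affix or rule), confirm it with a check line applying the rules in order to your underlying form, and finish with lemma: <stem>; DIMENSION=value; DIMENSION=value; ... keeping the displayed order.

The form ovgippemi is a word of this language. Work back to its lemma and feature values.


underlying: of-gippe-mu
POLE=so - signalled by the affix of-
GRD=ta - signalled by the affix -mu
check: ofgippemu -> ofgippemu -> ovgippemu -> ovgippemi -> ovgippemi
lemma: gippe; POLE=so; GRD=ta


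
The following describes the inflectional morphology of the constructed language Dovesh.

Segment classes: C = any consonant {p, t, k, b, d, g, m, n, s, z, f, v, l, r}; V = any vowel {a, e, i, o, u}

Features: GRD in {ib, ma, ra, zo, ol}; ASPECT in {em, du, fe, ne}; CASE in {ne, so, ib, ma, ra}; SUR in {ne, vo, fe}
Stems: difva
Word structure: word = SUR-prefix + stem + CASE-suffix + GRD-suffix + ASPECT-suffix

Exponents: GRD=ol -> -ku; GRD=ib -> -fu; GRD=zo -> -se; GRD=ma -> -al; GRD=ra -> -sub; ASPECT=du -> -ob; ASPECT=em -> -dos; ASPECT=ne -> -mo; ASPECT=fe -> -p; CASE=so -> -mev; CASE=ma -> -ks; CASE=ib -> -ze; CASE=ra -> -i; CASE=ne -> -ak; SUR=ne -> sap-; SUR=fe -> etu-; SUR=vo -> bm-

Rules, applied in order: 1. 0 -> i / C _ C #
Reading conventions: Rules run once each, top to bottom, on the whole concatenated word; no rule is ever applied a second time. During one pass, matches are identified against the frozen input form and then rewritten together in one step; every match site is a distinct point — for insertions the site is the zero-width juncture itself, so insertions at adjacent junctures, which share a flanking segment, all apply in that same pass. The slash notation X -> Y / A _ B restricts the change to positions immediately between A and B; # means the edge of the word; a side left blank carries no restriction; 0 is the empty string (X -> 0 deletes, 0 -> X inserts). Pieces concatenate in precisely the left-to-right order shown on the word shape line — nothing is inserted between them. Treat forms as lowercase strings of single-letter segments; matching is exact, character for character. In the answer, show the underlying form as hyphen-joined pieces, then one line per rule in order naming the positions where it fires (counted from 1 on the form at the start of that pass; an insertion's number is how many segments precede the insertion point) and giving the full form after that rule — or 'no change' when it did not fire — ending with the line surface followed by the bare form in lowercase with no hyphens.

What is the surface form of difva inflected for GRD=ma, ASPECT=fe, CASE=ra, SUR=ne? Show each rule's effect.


underlying: sap-difva-i-al-p
1. 0 -> i / C _ C #: inserts after position(s) 11: sapdifvaialip
surface: sapdifvaialip


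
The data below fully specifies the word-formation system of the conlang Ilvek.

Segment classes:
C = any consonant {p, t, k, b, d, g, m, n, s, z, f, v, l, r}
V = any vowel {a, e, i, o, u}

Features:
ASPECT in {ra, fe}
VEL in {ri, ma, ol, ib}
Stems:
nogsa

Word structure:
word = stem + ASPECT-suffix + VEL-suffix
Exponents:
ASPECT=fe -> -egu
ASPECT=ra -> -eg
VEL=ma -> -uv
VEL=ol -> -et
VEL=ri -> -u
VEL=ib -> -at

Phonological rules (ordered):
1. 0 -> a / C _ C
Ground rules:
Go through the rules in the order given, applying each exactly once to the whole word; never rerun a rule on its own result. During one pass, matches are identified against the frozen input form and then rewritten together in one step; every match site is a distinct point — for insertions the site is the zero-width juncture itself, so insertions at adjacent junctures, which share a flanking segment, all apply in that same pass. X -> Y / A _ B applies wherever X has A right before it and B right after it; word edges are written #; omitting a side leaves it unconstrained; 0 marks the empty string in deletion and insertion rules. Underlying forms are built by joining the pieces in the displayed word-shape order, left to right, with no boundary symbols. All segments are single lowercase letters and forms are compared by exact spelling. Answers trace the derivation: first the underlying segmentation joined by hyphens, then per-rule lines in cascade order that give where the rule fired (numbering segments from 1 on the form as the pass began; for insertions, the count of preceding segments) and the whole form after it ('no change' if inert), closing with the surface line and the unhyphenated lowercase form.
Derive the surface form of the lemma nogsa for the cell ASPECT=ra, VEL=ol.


underlying: nogsa-eg-et
1. 0 -> a / C _ C: inserts after position(s) 3: nogasaeget
surface: nogasaeget
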